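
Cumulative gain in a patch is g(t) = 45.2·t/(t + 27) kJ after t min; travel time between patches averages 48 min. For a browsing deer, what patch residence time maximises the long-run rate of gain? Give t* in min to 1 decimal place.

36.0 min

By the marginal value theorem, leave when the instantaneous gain rate g'(t) equals the habitat-wide average g(t)/(T + t).
g'(t) = 45.2·27/(t + 27)². Setting 45.2·27/(t+27)² = 45.2t/[(t+27)(48+t)] gives 27(48+t) = t(t+27), so t² = 27×48 = 1296.
t* = √1296 = 36 min.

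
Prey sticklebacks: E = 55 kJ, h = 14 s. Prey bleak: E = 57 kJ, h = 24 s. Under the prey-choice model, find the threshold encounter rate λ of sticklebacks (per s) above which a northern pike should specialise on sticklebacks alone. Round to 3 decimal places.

0.109 per s

Drop bleak once their profitability E₂/h₂ falls below the rate achievable on sticklebacks alone: E₂/h₂ = λE₁/(1 + λh₁).
Solve for λ: λE₁h₂ = E₂(1 + λh₁) → λ(E₁h₂ − E₂h₁) = E₂ → λ = E₂/(E₁h₂ − E₂h₁).
λ = 57/(55×24 − 57×14) = 57/522 = 0.1092 per s.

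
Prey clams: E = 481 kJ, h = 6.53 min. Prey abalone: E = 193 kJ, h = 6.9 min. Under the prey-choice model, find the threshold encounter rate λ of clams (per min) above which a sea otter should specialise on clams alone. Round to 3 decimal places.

Drop abalone once their profitability E₂/h₂ falls below the rate achievable on clams alone: E₂/h₂ = λE₁/(1 + λh₁).
Solve for λ: λE₁h₂ = E₂(1 + λh₁) → λ(E₁h₂ − E₂h₁) = E₂ → λ = E₂/(E₁h₂ − E₂h₁).
λ = 193/(481×6.9 − 193×6.53) = 193/2059 = 0.09375 per min.

0.094 per min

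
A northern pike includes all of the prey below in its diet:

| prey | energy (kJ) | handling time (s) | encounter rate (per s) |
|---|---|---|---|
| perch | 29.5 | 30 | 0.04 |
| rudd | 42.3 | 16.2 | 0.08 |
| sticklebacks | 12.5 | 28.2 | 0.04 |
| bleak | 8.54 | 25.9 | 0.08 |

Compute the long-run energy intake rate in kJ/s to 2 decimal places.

0.86 kJ/s

R = Σλ_iE_i / (1 + Σλ_ih_i)
Numerator: 0.04×29.5 + 0.08×42.3 + 0.04×12.5 + 0.08×8.54 = 5.747
Denominator: 1 + 0.04×30 + 0.08×16.2 + 0.04×28.2 + 0.08×25.9 = 6.696
R = 5.747/6.696 = 0.8583 kJ/s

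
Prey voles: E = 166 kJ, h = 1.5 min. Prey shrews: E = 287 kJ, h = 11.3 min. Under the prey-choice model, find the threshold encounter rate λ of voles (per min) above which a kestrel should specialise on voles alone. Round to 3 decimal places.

At the threshold, the rate on voles alone equals the profitability of shrews: λ·166/(1 + λ·1.5) = 287/11.3 = 25.4.
Rearranging, λ(166 − 25.4×1.5) = 25.4, so λ = 25.4/127.9 = 0.1986 per min.

0.199 per min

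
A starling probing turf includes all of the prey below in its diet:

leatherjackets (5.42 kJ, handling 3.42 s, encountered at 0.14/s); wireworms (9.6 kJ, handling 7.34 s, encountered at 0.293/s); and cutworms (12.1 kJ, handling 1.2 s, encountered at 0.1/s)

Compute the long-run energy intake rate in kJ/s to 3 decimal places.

Energy encountered per unit search time: 0.14×5.42 + 0.293×9.6 + 0.1×12.1 = 4.782 kJ/s.
Handling time per unit search time: 0.14×3.42 + 0.293×7.34 + 0.1×1.2 = 2.749.
Rate = 4.782/(1 + 2.749) = 1.275 kJ/s.

1.275 kJ/s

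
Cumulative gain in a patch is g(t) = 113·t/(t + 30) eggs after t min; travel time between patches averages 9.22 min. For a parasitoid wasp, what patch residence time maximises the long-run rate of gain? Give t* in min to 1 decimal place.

By the marginal value theorem, leave when the instantaneous gain rate g'(t) equals the habitat-wide average g(t)/(T + t).
g'(t) = 113·30/(t + 30)². Setting 113·30/(t+30)² = 113t/[(t+30)(9.22+t)] gives 30(9.22+t) = t(t+30), so t² = 30×9.22 = 276.6.
t* = √276.6 = 16.63 min.

16.6 min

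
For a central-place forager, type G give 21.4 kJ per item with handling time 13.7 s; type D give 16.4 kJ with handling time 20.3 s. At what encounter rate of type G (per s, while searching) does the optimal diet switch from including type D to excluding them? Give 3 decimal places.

The zero-one rule: include type D iff E₂/h₂ > λE₁/(1+λh₁). Equality gives the switch point.
λE₁h₂ = E₂ + λE₂h₁ ⇒ λ = E₂/(E₁h₂ − E₂h₁) = 16.4/(434.4 − 224.7) = 0.07819 per s.

0.078 per s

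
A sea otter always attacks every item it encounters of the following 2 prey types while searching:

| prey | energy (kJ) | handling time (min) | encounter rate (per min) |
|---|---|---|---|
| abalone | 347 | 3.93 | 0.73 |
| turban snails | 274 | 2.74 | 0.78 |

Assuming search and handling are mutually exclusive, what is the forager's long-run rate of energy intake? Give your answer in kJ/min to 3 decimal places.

R = Σλ_iE_i / (1 + Σλ_ih_i)
Numerator: 0.73×347 + 0.78×274 = 467
Denominator: 1 + 0.73×3.93 + 0.78×2.74 = 6.006
R = 467/6.006 = 77.76 kJ/min

77.759 kJ/min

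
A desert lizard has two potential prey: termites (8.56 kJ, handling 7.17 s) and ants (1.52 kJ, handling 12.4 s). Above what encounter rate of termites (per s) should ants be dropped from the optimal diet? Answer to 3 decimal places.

The zero-one rule: include ants iff E₂/h₂ > λE₁/(1+λh₁). Equality gives the switch point.
λE₁h₂ = E₂ + λE₂h₁ ⇒ λ = E₂/(E₁h₂ − E₂h₁) = 1.52/(106.1 − 10.9) = 0.01596 per s.

0.016 per s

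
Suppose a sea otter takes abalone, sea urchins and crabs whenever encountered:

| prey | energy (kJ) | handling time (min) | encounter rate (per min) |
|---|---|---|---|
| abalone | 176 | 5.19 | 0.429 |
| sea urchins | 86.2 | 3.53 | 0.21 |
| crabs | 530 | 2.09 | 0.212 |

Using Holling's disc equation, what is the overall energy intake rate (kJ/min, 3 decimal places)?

46.695 kJ/min

R = (0.429×176 + 0.21×86.2 + 0.212×530) / (1 + 0.429×5.19 + 0.21×3.53 + 0.212×2.09) = 206/4.411 = 46.69 kJ/min.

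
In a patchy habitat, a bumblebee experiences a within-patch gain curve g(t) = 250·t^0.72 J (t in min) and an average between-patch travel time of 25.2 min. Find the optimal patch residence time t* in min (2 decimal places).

Maximise g(t)/(T+t): set derivative to zero → g'(t)(T+t) = g(t).
g'(t) = 0.72·250·t^-0.28. Setting 0.72·250·t^-0.28 = 250·t^0.72/(25.2+t) gives 0.72(25.2+t) = t, so 0.28·t = 0.72×25.2.
t* = 0.72×25.2/0.28 = 64.8 min.

64.80 min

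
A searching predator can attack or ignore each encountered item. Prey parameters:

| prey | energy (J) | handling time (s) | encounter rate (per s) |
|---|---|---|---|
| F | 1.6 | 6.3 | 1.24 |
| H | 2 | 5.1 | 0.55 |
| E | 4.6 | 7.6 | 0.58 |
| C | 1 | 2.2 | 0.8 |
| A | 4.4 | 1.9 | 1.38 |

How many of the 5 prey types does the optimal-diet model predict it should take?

E/h in descending order: A 2.32, E 0.605, C 0.455, H 0.392, F 0.254 J/s. The optimal diet is the largest prefix of this list for which every included type satisfies E_i/h_i > R on the types above it.
Rate on top 1: 1.676. E: 0.605 < 1.676 → exclude; stop.
Optimal diet: A — 1 of 5 types.

1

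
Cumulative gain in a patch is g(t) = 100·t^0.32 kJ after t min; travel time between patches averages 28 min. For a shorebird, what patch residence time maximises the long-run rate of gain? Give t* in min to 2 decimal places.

13.18 min

Maximise g(t)/(T+t): set derivative to zero → g'(t)(T+t) = g(t).
g'(t) = 0.32·100·t^-0.68. Setting 0.32·100·t^-0.68 = 100·t^0.32/(28+t) gives 0.32(28+t) = t, so 0.68·t = 0.32×28.
t* = 0.32×28/0.68 = 13.18 min.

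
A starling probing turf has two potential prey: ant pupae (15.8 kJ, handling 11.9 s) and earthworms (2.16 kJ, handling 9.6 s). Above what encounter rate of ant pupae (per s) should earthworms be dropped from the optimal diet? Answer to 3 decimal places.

Drop earthworms once their profitability E₂/h₂ falls below the rate achievable on ant pupae alone: E₂/h₂ = λE₁/(1 + λh₁).
Solve for λ: λE₁h₂ = E₂(1 + λh₁) → λ(E₁h₂ − E₂h₁) = E₂ → λ = E₂/(E₁h₂ − E₂h₁).
λ = 2.16/(15.8×9.6 − 2.16×11.9) = 2.16/126 = 0.01715 per s.

0.017 per s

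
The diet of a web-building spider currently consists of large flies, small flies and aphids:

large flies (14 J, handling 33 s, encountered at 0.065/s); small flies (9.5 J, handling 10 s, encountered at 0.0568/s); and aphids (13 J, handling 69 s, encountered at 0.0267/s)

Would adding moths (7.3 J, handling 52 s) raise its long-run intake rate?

On large flies, small flies and aphids alone, R = ΣλE/(1+Σλh) = 1.797/5.555 = 0.3234 J/s.
Profitability of moths: 7.3/52 = 0.1404 J/s.
Since 0.1404 < R, time spent handling moths is better spent searching.

No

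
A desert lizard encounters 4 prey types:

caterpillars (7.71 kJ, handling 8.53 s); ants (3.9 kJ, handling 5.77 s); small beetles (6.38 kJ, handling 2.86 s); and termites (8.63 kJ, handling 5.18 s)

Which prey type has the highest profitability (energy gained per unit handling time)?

In descending order of E/h:
small beetles: 6.38/2.86 = 2.23 kJ/s
termites: 8.63/5.18 = 1.67 kJ/s
caterpillars: 7.71/8.53 = 0.904 kJ/s
ants: 3.9/5.77 = 0.676 kJ/s

small beetles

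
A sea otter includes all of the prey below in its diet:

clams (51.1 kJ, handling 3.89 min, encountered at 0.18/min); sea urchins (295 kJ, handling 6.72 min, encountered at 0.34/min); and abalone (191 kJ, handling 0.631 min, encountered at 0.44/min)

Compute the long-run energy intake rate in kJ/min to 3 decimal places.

Energy encountered per unit search time: 0.18×51.1 + 0.34×295 + 0.44×191 = 193.5 kJ/min.
Handling time per unit search time: 0.18×3.89 + 0.34×6.72 + 0.44×0.631 = 3.263.
Rate = 193.5/(1 + 3.263) = 45.4 kJ/min.

45.403 kJ/min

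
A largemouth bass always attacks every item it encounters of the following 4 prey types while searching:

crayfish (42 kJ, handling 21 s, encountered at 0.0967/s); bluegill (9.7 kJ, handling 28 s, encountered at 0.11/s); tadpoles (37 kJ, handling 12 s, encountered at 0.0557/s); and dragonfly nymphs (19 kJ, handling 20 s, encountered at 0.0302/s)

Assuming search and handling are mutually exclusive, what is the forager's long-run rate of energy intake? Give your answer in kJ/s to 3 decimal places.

Energy encountered per unit search time: 0.0967×42 + 0.11×9.7 + 0.0557×37 + 0.0302×19 = 7.763 kJ/s.
Handling time per unit search time: 0.0967×21 + 0.11×28 + 0.0557×12 + 0.0302×20 = 6.383.
Rate = 7.763/(1 + 6.383) = 1.051 kJ/s.

1.051 kJ/s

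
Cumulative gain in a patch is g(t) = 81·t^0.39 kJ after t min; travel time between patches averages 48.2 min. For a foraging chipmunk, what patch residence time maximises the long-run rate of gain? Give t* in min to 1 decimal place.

30.8 min

Optimal t* satisfies g'(t*) = g(t*)/(T + t*).
g'(t) = 0.39·81·t^-0.61. Setting 0.39·81·t^-0.61 = 81·t^0.39/(48.2+t) gives 0.39(48.2+t) = t, so 0.61·t = 0.39×48.2.
t* = 0.39×48.2/0.61 = 30.82 min.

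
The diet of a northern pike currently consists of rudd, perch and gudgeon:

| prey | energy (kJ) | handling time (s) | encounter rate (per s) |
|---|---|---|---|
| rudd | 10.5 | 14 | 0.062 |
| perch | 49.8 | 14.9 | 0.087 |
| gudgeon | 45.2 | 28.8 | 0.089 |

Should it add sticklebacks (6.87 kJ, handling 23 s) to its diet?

No

On rudd, perch and gudgeon alone, R = ΣλE/(1+Σλh) = 9.006/5.728 = 1.572 kJ/s.
sticklebacks: E/h = 6.87/23 = 0.2987 kJ/s.
0.2987 < 1.572, so adding sticklebacks would lower the average — exclude it.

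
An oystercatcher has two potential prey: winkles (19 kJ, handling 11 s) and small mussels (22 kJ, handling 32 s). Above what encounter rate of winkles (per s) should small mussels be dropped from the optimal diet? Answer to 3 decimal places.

0.060 per s

The zero-one rule: include small mussels iff E₂/h₂ > λE₁/(1+λh₁). Equality gives the switch point.
λE₁h₂ = E₂ + λE₂h₁ ⇒ λ = E₂/(E₁h₂ − E₂h₁) = 22/(608 − 242) = 0.06011 per s.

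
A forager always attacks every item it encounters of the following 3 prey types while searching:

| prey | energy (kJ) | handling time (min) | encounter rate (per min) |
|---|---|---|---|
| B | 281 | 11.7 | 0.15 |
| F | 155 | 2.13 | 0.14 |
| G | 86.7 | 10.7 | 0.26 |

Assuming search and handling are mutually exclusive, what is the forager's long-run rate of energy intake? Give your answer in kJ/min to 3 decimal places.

14.805 kJ/min

R = (0.15×281 + 0.14×155 + 0.26×86.7) / (1 + 0.15×11.7 + 0.14×2.13 + 0.26×10.7) = 86.39/5.835 = 14.81 kJ/min.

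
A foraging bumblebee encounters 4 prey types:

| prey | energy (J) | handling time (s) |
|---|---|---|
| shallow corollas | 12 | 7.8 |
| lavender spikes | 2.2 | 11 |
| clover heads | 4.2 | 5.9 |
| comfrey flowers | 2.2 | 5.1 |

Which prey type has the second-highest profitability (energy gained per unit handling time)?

Profitability E/h (J/s): shallow corollas = 12/7.8 = 1.54, lavender spikes = 2.2/11 = 0.2, clover heads = 4.2/5.9 = 0.712, comfrey flowers = 2.2/5.1 = 0.431.
Ranked: shallow corollas > clover heads > comfrey flowers > lavender spikes.

clover heads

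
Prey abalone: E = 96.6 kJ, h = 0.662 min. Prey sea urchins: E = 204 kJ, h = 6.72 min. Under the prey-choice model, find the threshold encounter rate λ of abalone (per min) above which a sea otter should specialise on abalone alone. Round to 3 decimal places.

0.397 per min

At the threshold, the rate on abalone alone equals the profitability of sea urchins: λ·96.6/(1 + λ·0.662) = 204/6.72 = 30.36.
Rearranging, λ(96.6 − 30.36×0.662) = 30.36, so λ = 30.36/76.5 = 0.3968 per min.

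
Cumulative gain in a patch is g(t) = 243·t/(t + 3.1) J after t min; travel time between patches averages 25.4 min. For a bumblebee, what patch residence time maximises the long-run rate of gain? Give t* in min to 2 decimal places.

By the marginal value theorem, leave when the instantaneous gain rate g'(t) equals the habitat-wide average g(t)/(T + t).
g'(t) = 243·3.1/(t + 3.1)². Setting 243·3.1/(t+3.1)² = 243t/[(t+3.1)(25.4+t)] gives 3.1(25.4+t) = t(t+3.1), so t² = 3.1×25.4 = 78.74.
t* = √78.74 = 8.874 min.

8.87 min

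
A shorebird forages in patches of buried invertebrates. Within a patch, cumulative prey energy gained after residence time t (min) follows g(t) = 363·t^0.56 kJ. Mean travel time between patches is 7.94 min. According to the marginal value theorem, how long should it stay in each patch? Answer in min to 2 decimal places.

10.11 min

Maximise g(t)/(T+t): set derivative to zero → g'(t)(T+t) = g(t).
g'(t) = 0.56·363·t^-0.44. Setting 0.56·363·t^-0.44 = 363·t^0.56/(7.94+t) gives 0.56(7.94+t) = t, so 0.44·t = 0.56×7.94.
t* = 0.56×7.94/0.44 = 10.11 min.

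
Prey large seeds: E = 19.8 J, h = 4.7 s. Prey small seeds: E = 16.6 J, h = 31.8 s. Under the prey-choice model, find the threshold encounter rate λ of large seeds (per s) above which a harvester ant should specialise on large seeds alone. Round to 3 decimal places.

At the threshold, the rate on large seeds alone equals the profitability of small seeds: λ·19.8/(1 + λ·4.7) = 16.6/31.8 = 0.522.
Rearranging, λ(19.8 − 0.522×4.7) = 0.522, so λ = 0.522/17.35 = 0.03009 per s.

0.030 per s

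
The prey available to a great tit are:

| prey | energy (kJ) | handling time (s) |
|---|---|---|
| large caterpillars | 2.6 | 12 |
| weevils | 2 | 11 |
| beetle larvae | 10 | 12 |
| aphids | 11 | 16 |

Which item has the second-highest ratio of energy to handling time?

aphids

In descending order of E/h:
beetle larvae: 10/12 = 0.833 kJ/s
aphids: 11/16 = 0.688 kJ/s
large caterpillars: 2.6/12 = 0.217 kJ/s
weevils: 2/11 = 0.182 kJ/s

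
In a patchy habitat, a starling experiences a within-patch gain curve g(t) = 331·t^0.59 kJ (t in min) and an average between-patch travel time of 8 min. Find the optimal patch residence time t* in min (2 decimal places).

11.51 min

By the marginal value theorem, leave when the instantaneous gain rate g'(t) equals the habitat-wide average g(t)/(T + t).
g'(t) = 0.59·331·t^-0.41. Setting 0.59·331·t^-0.41 = 331·t^0.59/(8+t) gives 0.59(8+t) = t, so 0.41·t = 0.59×8.
t* = 0.59×8/0.41 = 11.51 min.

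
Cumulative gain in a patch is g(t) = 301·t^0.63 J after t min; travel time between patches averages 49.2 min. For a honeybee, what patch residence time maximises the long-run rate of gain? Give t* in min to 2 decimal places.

By the marginal value theorem, leave when the instantaneous gain rate g'(t) equals the habitat-wide average g(t)/(T + t).
g'(t) = 0.63·301·t^-0.37. Setting 0.63·301·t^-0.37 = 301·t^0.63/(49.2+t) gives 0.63(49.2+t) = t, so 0.37·t = 0.63×49.2.
t* = 0.63×49.2/0.37 = 83.77 min.

83.77 min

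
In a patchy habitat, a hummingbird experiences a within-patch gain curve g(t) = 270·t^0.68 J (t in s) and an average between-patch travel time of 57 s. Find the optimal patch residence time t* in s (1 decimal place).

By the marginal value theorem, leave when the instantaneous gain rate g'(t) equals the habitat-wide average g(t)/(T + t).
g'(t) = 0.68·270·t^-0.32. Setting 0.68·270·t^-0.32 = 270·t^0.68/(57+t) gives 0.68(57+t) = t, so 0.32·t = 0.68×57.
t* = 0.68×57/0.32 = 121.1 s.

121.1 s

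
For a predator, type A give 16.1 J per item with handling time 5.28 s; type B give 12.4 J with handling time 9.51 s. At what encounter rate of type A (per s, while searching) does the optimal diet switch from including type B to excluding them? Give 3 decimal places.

0.141 per s

Drop type B once their profitability E₂/h₂ falls below the rate achievable on type A alone: E₂/h₂ = λE₁/(1 + λh₁).
Solve for λ: λE₁h₂ = E₂(1 + λh₁) → λ(E₁h₂ − E₂h₁) = E₂ → λ = E₂/(E₁h₂ − E₂h₁).
λ = 12.4/(16.1×9.51 − 12.4×5.28) = 12.4/87.64 = 0.1415 per s.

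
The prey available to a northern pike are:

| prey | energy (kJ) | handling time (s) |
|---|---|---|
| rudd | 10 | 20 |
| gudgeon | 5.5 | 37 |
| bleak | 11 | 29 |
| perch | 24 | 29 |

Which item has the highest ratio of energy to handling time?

perch

Profitability E/h (kJ/s): rudd = 10/20 = 0.5, gudgeon = 5.5/37 = 0.149, bleak = 11/29 = 0.379, perch = 24/29 = 0.828.
Ranked: perch > rudd > bleak > gudgeon.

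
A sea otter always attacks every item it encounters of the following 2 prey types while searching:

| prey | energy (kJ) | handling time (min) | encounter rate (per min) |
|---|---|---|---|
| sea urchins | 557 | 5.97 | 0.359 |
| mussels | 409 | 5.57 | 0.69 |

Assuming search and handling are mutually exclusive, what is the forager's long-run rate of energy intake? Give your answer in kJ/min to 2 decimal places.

69.01 kJ/min

Energy encountered per unit search time: 0.359×557 + 0.69×409 = 482.2 kJ/min.
Handling time per unit search time: 0.359×5.97 + 0.69×5.57 = 5.987.
Rate = 482.2/(1 + 5.987) = 69.01 kJ/min.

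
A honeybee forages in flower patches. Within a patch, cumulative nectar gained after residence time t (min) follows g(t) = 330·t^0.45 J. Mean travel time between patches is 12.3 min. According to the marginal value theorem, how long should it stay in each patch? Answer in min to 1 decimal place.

10.1 min

By the marginal value theorem, leave when the instantaneous gain rate g'(t) equals the habitat-wide average g(t)/(T + t).
g'(t) = 0.45·330·t^-0.55. Setting 0.45·330·t^-0.55 = 330·t^0.45/(12.3+t) gives 0.45(12.3+t) = t, so 0.55·t = 0.45×12.3.
t* = 0.45×12.3/0.55 = 10.06 min.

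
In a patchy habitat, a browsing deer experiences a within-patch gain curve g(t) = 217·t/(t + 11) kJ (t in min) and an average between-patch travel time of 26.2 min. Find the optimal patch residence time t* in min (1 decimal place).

By the marginal value theorem, leave when the instantaneous gain rate g'(t) equals the habitat-wide average g(t)/(T + t).
g'(t) = 217·11/(t + 11)². Setting 217·11/(t+11)² = 217t/[(t+11)(26.2+t)] gives 11(26.2+t) = t(t+11), so t² = 11×26.2 = 288.2.
t* = √288.2 = 16.98 min.

17.0 min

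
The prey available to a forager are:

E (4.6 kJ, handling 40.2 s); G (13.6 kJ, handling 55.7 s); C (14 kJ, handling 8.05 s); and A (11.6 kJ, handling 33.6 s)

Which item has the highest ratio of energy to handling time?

C

In descending order of E/h:
C: 14/8.05 = 1.74 kJ/s
A: 11.6/33.6 = 0.345 kJ/s
G: 13.6/55.7 = 0.244 kJ/s
E: 4.6/40.2 = 0.114 kJ/s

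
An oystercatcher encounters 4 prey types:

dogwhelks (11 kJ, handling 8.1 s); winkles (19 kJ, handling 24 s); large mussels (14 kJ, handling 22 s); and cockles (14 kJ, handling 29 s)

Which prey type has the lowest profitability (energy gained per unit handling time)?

cockles

In descending order of E/h:
dogwhelks: 11/8.1 = 1.36 kJ/s
winkles: 19/24 = 0.792 kJ/s
large mussels: 14/22 = 0.636 kJ/s
cockles: 14/29 = 0.483 kJ/s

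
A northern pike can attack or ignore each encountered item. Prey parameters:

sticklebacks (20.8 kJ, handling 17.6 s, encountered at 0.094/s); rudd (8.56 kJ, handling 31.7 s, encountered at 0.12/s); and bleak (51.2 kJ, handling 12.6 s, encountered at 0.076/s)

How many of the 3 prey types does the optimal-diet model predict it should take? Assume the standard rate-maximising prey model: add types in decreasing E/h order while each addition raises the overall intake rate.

1

Rank by E/h (kJ/s): bleak 4.06, sticklebacks 1.18, rudd 0.27. Include each in turn until the next type's E/h falls below the running intake rate.
Rate on top 1: 1.988. sticklebacks: 1.18 < 1.988 → exclude; stop.
Optimal diet: bleak — 1 of 3 types.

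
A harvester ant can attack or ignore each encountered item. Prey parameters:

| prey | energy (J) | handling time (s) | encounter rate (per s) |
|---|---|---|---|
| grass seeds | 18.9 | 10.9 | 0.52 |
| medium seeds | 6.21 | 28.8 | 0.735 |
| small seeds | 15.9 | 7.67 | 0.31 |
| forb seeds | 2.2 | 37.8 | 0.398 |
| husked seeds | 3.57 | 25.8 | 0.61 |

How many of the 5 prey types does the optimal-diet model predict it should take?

2

E/h in descending order: small seeds 2.07, grass seeds 1.73, medium seeds 0.216, husked seeds 0.138, forb seeds 0.0582 J/s. The optimal diet is the largest prefix of this list for which every included type satisfies E_i/h_i > R on the types above it.
Rate on top 1: 1.459. grass seeds: 1.73 > 1.459 → include.
Rate on top 2: 1.631. medium seeds: 0.216 < 1.631 → exclude; stop.
Optimal diet: small seeds, grass seeds — 2 of 5 types.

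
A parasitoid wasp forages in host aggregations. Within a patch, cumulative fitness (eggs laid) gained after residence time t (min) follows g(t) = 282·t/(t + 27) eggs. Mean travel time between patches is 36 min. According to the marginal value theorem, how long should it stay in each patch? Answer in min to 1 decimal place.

By the marginal value theorem, leave when the instantaneous gain rate g'(t) equals the habitat-wide average g(t)/(T + t).
g'(t) = 282·27/(t + 27)². Setting 282·27/(t+27)² = 282t/[(t+27)(36+t)] gives 27(36+t) = t(t+27), so t² = 27×36 = 972.
t* = √972 = 31.18 min.

31.2 min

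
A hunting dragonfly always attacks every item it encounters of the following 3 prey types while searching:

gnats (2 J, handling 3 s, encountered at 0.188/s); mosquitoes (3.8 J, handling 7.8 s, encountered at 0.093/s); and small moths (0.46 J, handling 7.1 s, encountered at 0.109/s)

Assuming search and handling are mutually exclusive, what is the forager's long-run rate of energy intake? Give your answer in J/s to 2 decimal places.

0.25 J/s

R = (0.188×2 + 0.093×3.8 + 0.109×0.46) / (1 + 0.188×3 + 0.093×7.8 + 0.109×7.1) = 0.7795/3.063 = 0.2545 J/s.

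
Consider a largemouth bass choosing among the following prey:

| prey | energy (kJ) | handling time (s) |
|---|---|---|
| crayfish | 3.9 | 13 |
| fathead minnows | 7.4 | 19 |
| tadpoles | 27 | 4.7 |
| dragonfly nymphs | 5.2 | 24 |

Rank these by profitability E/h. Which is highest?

In descending order of E/h:
tadpoles: 27/4.7 = 5.74 kJ/s
fathead minnows: 7.4/19 = 0.389 kJ/s
crayfish: 3.9/13 = 0.3 kJ/s
dragonfly nymphs: 5.2/24 = 0.217 kJ/s

tadpoles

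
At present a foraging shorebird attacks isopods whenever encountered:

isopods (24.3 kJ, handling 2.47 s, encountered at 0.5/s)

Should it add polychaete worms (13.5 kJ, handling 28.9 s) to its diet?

No

On isopods alone, R = ΣλE/(1+Σλh) = 12.15/2.235 = 5.436 kJ/s.
polychaete worms: E/h = 13.5/28.9 = 0.4671 kJ/s.
Since 0.4671 < R, time spent handling polychaete worms is better spent searching.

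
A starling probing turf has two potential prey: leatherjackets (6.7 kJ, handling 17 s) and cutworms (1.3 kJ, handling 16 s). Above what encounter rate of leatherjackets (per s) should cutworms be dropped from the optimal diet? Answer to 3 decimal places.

0.015 per s

At the threshold, the rate on leatherjackets alone equals the profitability of cutworms: λ·6.7/(1 + λ·17) = 1.3/16 = 0.08125.
Rearranging, λ(6.7 − 0.08125×17) = 0.08125, so λ = 0.08125/5.319 = 0.01528 per s.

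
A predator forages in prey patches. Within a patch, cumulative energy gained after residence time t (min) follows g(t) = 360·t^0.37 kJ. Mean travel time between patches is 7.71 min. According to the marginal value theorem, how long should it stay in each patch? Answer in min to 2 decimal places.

4.53 min

By the marginal value theorem, leave when the instantaneous gain rate g'(t) equals the habitat-wide average g(t)/(T + t).
g'(t) = 0.37·360·t^-0.63. Setting 0.37·360·t^-0.63 = 360·t^0.37/(7.71+t) gives 0.37(7.71+t) = t, so 0.63·t = 0.37×7.71.
t* = 0.37×7.71/0.63 = 4.528 min.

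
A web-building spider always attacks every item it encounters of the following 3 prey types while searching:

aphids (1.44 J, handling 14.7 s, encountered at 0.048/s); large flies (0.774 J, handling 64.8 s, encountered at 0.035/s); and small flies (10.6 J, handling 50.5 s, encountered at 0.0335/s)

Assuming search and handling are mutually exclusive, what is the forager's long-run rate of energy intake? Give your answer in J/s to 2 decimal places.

0.08 J/s

Energy encountered per unit search time: 0.048×1.44 + 0.035×0.774 + 0.0335×10.6 = 0.4513 J/s.
Handling time per unit search time: 0.048×14.7 + 0.035×64.8 + 0.0335×50.5 = 4.665.
Rate = 0.4513/(1 + 4.665) = 0.07966 J/s.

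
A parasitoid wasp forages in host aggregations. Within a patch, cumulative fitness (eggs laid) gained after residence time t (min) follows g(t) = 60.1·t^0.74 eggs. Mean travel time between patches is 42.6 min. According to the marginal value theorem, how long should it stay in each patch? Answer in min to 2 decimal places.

Maximise g(t)/(T+t): set derivative to zero → g'(t)(T+t) = g(t).
g'(t) = 0.74·60.1·t^-0.26. Setting 0.74·60.1·t^-0.26 = 60.1·t^0.74/(42.6+t) gives 0.74(42.6+t) = t, so 0.26·t = 0.74×42.6.
t* = 0.74×42.6/0.26 = 121.2 min.

121.25 min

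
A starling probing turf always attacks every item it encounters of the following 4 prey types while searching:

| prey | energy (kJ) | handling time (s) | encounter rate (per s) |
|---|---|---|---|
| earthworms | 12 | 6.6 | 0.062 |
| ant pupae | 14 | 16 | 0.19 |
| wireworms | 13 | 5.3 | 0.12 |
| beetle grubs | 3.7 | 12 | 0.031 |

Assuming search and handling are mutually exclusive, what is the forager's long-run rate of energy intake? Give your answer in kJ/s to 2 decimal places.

0.93 kJ/s

R = (0.062×12 + 0.19×14 + 0.12×13 + 0.031×3.7) / (1 + 0.062×6.6 + 0.19×16 + 0.12×5.3 + 0.031×12) = 5.079/5.457 = 0.9306 kJ/s.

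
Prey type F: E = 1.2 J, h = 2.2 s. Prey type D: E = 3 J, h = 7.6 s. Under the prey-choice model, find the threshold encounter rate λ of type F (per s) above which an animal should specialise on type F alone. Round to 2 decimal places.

Drop type D once their profitability E₂/h₂ falls below the rate achievable on type F alone: E₂/h₂ = λE₁/(1 + λh₁).
Solve for λ: λE₁h₂ = E₂(1 + λh₁) → λ(E₁h₂ − E₂h₁) = E₂ → λ = E₂/(E₁h₂ − E₂h₁).
λ = 3/(1.2×7.6 − 3×2.2) = 3/2.52 = 1.19 per s.

1.19 per s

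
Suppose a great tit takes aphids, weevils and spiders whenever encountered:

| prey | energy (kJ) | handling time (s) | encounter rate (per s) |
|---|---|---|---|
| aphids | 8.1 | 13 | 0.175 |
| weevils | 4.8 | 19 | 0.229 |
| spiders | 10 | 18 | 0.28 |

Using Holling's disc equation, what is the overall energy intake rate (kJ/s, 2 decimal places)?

R = Σλ_iE_i / (1 + Σλ_ih_i)
Numerator: 0.175×8.1 + 0.229×4.8 + 0.28×10 = 5.317
Denominator: 1 + 0.175×13 + 0.229×19 + 0.28×18 = 12.67
R = 5.317/12.67 = 0.4198 kJ/s

0.42 kJ/s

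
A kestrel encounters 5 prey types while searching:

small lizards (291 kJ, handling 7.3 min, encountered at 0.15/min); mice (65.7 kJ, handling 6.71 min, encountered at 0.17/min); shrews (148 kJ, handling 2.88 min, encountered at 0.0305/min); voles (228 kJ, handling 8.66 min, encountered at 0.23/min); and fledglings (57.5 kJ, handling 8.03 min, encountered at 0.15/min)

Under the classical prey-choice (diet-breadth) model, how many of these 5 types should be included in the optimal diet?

E/h in descending order: shrews 51.4, small lizards 39.9, voles 26.3, mice 9.79, fledglings 7.16 kJ/min. The optimal diet is the largest prefix of this list for which every included type satisfies E_i/h_i > R on the types above it.
Rate on top 1: 4.15. small lizards: 39.9 > 4.15 → include.
Rate on top 2: 22.06. voles: 26.3 > 22.06 → include.
Rate on top 3: 24.1. mice: 9.79 < 24.1 → exclude; stop.
Optimal diet: shrews, small lizards, voles — 3 of 5 types.

3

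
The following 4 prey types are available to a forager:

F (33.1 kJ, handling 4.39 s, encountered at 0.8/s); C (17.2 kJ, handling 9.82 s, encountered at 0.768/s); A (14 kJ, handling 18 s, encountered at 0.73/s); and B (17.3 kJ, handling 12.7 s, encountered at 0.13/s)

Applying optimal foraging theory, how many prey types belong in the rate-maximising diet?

1

E/h in descending order: F 7.54, C 1.75, B 1.36, A 0.778 kJ/s. The optimal diet is the largest prefix of this list for which every included type satisfies E_i/h_i > R on the types above it.
Rate on top 1: 5.869. C: 1.75 < 5.869 → exclude; stop.
Optimal diet: F — 1 of 4 types.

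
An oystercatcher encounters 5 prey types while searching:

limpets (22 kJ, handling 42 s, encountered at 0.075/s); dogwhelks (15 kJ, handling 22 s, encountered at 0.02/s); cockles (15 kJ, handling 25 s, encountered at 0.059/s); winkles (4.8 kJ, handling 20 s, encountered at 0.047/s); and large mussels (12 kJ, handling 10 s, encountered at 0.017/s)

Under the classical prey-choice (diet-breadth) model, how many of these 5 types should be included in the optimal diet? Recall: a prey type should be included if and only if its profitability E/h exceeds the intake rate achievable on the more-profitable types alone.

Rank by E/h (kJ/s): large mussels 1.2, dogwhelks 0.682, cockles 0.6, limpets 0.524, winkles 0.24. Include each in turn until the next type's E/h falls below the running intake rate.
Rate on top 1: 0.1744. dogwhelks: 0.682 > 0.1744 → include.
Rate on top 2: 0.313. cockles: 0.6 > 0.313 → include.
Rate on top 3: 0.4502. limpets: 0.524 > 0.4502 → include.
Rate on top 4: 0.4874. winkles: 0.24 < 0.4874 → exclude; stop.
Optimal diet: large mussels, dogwhelks, cockles, limpets — 4 of 5 types.

4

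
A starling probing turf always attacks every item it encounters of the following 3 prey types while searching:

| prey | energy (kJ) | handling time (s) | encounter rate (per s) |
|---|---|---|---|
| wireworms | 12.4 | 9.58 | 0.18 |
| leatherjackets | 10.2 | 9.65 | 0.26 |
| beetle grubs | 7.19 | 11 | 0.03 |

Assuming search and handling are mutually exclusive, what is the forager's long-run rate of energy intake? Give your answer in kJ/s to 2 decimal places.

Energy encountered per unit search time: 0.18×12.4 + 0.26×10.2 + 0.03×7.19 = 5.1 kJ/s.
Handling time per unit search time: 0.18×9.58 + 0.26×9.65 + 0.03×11 = 4.563.
Rate = 5.1/(1 + 4.563) = 0.9167 kJ/s.

0.92 kJ/s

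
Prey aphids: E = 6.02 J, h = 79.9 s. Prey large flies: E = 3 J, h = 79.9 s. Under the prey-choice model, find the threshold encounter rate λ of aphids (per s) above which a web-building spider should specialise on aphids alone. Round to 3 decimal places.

0.012 per s

The zero-one rule: include large flies iff E₂/h₂ > λE₁/(1+λh₁). Equality gives the switch point.
λE₁h₂ = E₂ + λE₂h₁ ⇒ λ = E₂/(E₁h₂ − E₂h₁) = 3/(481 − 239.7) = 0.01243 per s.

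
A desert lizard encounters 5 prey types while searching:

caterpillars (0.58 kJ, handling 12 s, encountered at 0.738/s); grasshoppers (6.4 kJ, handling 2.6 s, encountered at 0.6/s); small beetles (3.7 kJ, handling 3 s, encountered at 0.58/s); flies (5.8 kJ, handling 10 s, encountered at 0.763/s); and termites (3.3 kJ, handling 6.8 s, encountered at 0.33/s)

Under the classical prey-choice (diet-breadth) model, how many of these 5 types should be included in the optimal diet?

1

Profitabilities (E/h, kJ/s): grasshoppers 2.46, small beetles 1.23, flies 0.58, termites 0.485, caterpillars 0.0483. Add prey in this order while the next type's profitability exceeds the intake rate on those already taken.
Rate on top 1: 1.5. small beetles: 1.23 < 1.5 → exclude; stop.
Optimal diet: grasshoppers — 1 of 5 types.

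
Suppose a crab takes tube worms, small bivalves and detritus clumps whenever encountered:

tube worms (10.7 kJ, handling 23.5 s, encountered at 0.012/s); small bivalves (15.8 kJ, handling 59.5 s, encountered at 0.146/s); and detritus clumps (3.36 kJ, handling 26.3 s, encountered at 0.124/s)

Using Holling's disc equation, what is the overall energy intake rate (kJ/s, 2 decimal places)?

0.22 kJ/s

R = Σλ_iE_i / (1 + Σλ_ih_i)
Numerator: 0.012×10.7 + 0.146×15.8 + 0.124×3.36 = 2.852
Denominator: 1 + 0.012×23.5 + 0.146×59.5 + 0.124×26.3 = 13.23
R = 2.852/13.23 = 0.2156 kJ/s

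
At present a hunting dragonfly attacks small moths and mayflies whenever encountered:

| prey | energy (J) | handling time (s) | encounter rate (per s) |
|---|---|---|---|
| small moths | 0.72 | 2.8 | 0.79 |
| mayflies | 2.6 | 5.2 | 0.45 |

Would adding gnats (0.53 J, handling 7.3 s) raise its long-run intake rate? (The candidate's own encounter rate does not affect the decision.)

No

Intake rate on the current diet: R = (0.79×0.72 + 0.45×2.6) / (1 + 0.79×2.8 + 0.45×5.2) = 1.739/5.552 = 0.3132 J/s.
gnats: E/h = 0.53/7.3 = 0.0726 J/s.
0.0726 < 0.3132, so adding gnats would lower the average — exclude it.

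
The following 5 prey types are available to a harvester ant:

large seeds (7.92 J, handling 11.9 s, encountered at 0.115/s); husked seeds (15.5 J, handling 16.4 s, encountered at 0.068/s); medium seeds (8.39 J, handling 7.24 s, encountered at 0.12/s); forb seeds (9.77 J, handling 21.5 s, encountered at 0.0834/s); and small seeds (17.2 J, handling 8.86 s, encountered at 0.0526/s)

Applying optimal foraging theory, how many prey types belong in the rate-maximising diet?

3

E/h in descending order: small seeds 1.94, medium seeds 1.16, husked seeds 0.945, large seeds 0.666, forb seeds 0.454 J/s. The optimal diet is the largest prefix of this list for which every included type satisfies E_i/h_i > R on the types above it.
Rate on top 1: 0.6171. medium seeds: 1.16 > 0.6171 → include.
Rate on top 2: 0.8187. husked seeds: 0.945 > 0.8187 → include.
Rate on top 3: 0.8596. large seeds: 0.666 < 0.8596 → exclude; stop.
Optimal diet: small seeds, medium seeds, husked seeds — 3 of 5 types.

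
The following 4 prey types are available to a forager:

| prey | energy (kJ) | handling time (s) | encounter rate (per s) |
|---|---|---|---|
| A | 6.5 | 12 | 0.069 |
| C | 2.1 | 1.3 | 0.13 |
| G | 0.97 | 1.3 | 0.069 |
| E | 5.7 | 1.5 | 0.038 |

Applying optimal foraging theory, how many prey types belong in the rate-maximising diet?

Profitabilities (E/h, kJ/s): E 3.8, C 1.62, G 0.746, A 0.542. Add prey in this order while the next type's profitability exceeds the intake rate on those already taken.
Rate on top 1: 0.2049. C: 1.62 > 0.2049 → include.
Rate on top 2: 0.3993. G: 0.746 > 0.3993 → include.
Rate on top 3: 0.423. A: 0.542 > 0.423 → include.
Optimal diet: E, C, G, A — 4 of 4 types.

4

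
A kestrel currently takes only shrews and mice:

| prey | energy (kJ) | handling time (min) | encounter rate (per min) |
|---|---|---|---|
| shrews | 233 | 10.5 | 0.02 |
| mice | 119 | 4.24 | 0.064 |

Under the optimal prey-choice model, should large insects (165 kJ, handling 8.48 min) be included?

On shrews and mice alone, R = ΣλE/(1+Σλh) = 12.28/1.481 = 8.287 kJ/min.
Profitability of large insects: 165/8.48 = 19.46 kJ/min.
Since 19.46 > R, including large insects increases the long-run rate.

Yes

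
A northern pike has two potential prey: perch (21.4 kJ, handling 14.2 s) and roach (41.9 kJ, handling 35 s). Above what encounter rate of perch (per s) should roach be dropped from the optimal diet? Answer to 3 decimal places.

Drop roach once their profitability E₂/h₂ falls below the rate achievable on perch alone: E₂/h₂ = λE₁/(1 + λh₁).
Solve for λ: λE₁h₂ = E₂(1 + λh₁) → λ(E₁h₂ − E₂h₁) = E₂ → λ = E₂/(E₁h₂ − E₂h₁).
λ = 41.9/(21.4×35 − 41.9×14.2) = 41.9/154 = 0.272 per s.

0.272 per s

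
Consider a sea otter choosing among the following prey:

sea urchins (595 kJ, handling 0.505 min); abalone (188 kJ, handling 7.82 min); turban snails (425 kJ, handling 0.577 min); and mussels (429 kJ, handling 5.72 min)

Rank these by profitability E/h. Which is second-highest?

turban snails

In descending order of E/h:
sea urchins: 595/0.505 = 1.18e+03 kJ/min
turban snails: 425/0.577 = 737 kJ/min
mussels: 429/5.72 = 75 kJ/min
abalone: 188/7.82 = 24 kJ/min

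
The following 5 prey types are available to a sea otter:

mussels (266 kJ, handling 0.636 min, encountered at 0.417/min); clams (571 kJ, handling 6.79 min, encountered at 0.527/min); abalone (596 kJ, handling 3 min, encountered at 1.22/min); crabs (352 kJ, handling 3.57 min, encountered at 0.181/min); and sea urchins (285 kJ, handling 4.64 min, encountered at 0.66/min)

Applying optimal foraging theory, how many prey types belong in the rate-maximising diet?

Profitabilities (E/h, kJ/min): mussels 418, abalone 199, crabs 98.6, clams 84.1, sea urchins 61.4. Add prey in this order while the next type's profitability exceeds the intake rate on those already taken.
Rate on top 1: 87.67. abalone: 199 > 87.67 → include.
Rate on top 2: 170.2. crabs: 98.6 < 170.2 → exclude; stop.
Optimal diet: mussels, abalone — 2 of 5 types.

2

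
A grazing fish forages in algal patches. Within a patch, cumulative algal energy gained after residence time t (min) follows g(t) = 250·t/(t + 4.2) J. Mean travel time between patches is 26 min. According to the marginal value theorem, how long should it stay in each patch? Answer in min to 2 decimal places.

10.45 min

By the marginal value theorem, leave when the instantaneous gain rate g'(t) equals the habitat-wide average g(t)/(T + t).
g'(t) = 250·4.2/(t + 4.2)². Setting 250·4.2/(t+4.2)² = 250t/[(t+4.2)(26+t)] gives 4.2(26+t) = t(t+4.2), so t² = 4.2×26 = 109.2.
t* = √109.2 = 10.45 min.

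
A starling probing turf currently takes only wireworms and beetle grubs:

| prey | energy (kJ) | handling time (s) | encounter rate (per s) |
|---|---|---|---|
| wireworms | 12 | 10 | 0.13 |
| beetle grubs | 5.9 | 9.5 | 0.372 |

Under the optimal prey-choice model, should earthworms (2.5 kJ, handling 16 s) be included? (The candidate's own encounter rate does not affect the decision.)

Current rate: (0.13×12 + 0.372×5.9)/(1 + 0.13×10 + 0.372×9.5) = 0.6436 kJ/s.
Profitability of earthworms: 2.5/16 = 0.1562 kJ/s.
0.1562 < 0.6436, so adding earthworms would lower the average — exclude it.

No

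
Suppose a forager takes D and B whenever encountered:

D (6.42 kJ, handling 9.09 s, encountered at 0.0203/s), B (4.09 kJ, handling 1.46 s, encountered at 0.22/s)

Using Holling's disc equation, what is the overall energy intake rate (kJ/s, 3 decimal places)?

0.684 kJ/s

R = Σλ_iE_i / (1 + Σλ_ih_i)
Numerator: 0.0203×6.42 + 0.22×4.09 = 1.03
Denominator: 1 + 0.0203×9.09 + 0.22×1.46 = 1.506
R = 1.03/1.506 = 0.6841 kJ/s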